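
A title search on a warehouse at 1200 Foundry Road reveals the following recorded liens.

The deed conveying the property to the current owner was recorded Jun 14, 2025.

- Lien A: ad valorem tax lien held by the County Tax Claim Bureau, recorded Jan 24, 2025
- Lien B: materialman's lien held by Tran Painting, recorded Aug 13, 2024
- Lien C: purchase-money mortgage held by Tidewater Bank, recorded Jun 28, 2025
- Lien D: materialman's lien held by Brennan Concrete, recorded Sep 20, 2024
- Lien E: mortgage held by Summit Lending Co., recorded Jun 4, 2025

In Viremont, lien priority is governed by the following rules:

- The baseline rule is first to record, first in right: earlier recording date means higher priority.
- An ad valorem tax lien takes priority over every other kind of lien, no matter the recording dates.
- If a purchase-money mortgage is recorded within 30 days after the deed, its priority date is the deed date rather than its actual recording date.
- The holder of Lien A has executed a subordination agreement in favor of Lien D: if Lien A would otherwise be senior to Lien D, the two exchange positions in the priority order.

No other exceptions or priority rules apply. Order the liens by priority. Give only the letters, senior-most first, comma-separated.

D, B, A, E, C

First, effective dates: C relates back to the deed date Jun 14, 2025.
A, as an ad valorem tax lien, has superpriority and ranks first.
The other liens, earliest effective date first: B (Aug 13, 2024), D (Sep 20, 2024), E (Jun 4, 2025), C (Jun 14, 2025).
A would otherwise be senior to D, so under the subordination agreement A and D exchange positions.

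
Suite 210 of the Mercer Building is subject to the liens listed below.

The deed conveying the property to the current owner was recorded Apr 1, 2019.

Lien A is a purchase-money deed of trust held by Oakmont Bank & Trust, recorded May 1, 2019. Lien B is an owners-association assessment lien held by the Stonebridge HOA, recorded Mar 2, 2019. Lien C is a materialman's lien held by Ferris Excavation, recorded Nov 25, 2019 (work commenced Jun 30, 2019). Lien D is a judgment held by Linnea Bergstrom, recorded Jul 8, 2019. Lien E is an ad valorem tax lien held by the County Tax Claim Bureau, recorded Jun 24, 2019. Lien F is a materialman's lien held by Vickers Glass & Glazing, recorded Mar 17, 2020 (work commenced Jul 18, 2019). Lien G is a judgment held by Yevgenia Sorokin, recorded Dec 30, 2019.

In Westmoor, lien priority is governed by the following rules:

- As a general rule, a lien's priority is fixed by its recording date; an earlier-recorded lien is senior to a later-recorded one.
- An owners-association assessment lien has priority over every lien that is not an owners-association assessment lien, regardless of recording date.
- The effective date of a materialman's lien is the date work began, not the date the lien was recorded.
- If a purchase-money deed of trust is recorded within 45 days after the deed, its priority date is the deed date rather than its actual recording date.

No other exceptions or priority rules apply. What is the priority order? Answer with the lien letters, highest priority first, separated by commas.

B, A, E, C, D, F, G

Adjusting effective dates: A relates back to the deed date Apr 1, 2019; C relates back to Jun 30, 2019 (work commenced); F's effective date is Jul 18, 2019, when work began.
As an owners-association assessment lien, B is senior to every other lien.
The other liens, earliest effective date first: A (Apr 1, 2019), E (Jun 24, 2019), C (Jun 30, 2019), D (Jul 8, 2019), F (Jul 18, 2019), G (Dec 30, 2019).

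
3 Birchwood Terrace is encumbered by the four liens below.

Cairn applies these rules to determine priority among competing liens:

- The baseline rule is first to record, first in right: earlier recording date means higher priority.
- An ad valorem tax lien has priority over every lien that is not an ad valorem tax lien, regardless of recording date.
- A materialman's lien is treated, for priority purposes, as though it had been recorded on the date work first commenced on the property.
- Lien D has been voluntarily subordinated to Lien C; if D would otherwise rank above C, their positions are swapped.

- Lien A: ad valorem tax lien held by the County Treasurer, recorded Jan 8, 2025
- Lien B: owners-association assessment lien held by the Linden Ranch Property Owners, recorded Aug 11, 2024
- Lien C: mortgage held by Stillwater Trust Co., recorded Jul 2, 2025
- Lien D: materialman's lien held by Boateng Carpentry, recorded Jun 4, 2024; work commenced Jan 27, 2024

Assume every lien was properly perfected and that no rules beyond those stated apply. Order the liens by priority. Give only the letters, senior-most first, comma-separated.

Effective dates after the stated exceptions: D relates back to Jan 27, 2024 (work commenced).
A is an ad valorem tax lien, so it outranks all other liens regardless of date.
The other liens, earliest effective date first: D (Jan 27, 2024), B (Aug 11, 2024), C (Jul 2, 2025).
Because D would otherwise rank above C, the subordination swaps them.

A, C, B, D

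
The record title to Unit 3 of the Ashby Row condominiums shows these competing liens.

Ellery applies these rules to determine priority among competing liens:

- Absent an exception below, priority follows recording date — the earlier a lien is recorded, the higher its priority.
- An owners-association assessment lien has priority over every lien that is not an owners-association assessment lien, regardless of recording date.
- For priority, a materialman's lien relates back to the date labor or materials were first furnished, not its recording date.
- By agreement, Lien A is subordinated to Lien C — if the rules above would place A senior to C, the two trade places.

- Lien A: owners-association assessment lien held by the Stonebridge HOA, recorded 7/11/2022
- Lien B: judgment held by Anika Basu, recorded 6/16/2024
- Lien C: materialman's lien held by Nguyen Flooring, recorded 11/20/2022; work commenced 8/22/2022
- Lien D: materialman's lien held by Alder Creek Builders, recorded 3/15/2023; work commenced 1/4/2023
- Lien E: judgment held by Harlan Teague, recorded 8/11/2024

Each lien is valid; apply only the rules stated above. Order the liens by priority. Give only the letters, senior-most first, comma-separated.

C, A, D, B, E

Effective dates: C is treated as recorded 8/22/2022, the work-commencement date; D's effective date is 1/4/2023, when work began.
A is an owners-association assessment lien, so it outranks all other liens regardless of date.
Remaining liens by effective date: C (8/22/2022), D (1/4/2023), B (6/16/2024), E (8/11/2024).
Because A would otherwise rank above C, the subordination swaps them.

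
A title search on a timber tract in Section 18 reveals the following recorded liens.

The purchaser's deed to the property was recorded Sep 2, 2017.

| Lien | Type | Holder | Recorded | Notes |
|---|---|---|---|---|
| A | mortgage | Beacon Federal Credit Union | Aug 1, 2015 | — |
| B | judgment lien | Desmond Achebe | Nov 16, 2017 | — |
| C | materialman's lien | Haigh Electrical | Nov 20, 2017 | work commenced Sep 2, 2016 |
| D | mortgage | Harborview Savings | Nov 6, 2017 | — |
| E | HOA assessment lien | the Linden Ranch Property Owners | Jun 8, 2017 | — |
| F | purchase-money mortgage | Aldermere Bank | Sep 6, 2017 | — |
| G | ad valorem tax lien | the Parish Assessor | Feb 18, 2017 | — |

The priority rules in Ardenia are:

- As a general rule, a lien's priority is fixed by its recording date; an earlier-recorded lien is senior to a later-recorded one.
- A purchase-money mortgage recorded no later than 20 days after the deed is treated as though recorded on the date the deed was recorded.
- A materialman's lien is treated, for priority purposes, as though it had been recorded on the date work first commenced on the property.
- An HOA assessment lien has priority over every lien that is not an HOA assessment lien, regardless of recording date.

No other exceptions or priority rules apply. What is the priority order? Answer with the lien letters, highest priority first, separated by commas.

E, A, C, G, F, D, B

First, effective dates: C's effective date is Sep 2, 2016, when work began; F was recorded within the 20-day window, so its effective date is the deed date Sep 2, 2017.
E is an HOA assessment lien, so it outranks all other liens regardless of date.
Among the remaining liens, by effective date: A (Aug 1, 2015), C (Sep 2, 2016), G (Feb 18, 2017), F (Sep 2, 2017), D (Nov 6, 2017), B (Nov 16, 2017).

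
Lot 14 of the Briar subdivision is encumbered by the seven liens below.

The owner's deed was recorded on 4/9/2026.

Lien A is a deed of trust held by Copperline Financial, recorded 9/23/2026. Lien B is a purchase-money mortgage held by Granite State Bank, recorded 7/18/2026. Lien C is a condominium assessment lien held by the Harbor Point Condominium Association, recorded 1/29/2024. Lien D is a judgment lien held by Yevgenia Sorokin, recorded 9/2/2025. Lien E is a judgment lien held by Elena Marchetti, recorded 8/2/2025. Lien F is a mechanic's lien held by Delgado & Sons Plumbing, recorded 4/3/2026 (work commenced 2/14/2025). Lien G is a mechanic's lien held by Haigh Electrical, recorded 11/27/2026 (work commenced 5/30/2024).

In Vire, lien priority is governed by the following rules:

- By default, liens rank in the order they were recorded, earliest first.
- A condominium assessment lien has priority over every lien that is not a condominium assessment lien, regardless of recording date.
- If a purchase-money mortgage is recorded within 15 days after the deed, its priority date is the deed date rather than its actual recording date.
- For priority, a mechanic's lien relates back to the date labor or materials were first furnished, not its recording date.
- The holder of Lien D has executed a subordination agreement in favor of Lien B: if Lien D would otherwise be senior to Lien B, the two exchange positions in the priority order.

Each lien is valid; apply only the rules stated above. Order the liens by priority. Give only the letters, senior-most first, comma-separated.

Effective dates after the stated exceptions: B missed the 15-day window (100 days after the deed), so its recording date stands; F is treated as recorded 2/14/2025, the work-commencement date; G is treated as recorded 5/30/2024, the work-commencement date.
C is a condominium assessment lien and takes priority over every other lien.
Among the remaining liens, by effective date: G (5/30/2024), F (2/14/2025), E (8/2/2025), D (9/2/2025), B (7/18/2026), A (9/23/2026).
D is senior to B before the subordination, so the two trade places.

C, G, F, E, B, D, A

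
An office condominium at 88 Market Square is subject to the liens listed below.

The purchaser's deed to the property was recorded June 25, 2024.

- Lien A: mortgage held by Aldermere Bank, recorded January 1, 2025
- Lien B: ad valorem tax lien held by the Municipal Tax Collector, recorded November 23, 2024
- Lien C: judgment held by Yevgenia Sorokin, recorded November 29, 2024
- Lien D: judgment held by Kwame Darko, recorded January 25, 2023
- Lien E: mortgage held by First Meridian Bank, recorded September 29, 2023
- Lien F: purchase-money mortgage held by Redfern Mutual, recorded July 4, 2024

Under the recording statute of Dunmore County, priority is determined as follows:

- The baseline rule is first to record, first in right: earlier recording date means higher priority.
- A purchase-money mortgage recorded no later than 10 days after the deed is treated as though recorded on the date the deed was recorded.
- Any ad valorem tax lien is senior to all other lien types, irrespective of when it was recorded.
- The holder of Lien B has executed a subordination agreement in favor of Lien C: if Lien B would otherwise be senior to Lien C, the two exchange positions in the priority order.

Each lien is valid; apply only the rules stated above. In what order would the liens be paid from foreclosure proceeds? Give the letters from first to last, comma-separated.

Effective dates after the stated exceptions: F relates back to the deed date June 25, 2024.
B, as an ad valorem tax lien, has superpriority and ranks first.
Remaining liens by effective date: D (January 25, 2023), E (September 29, 2023), F (June 25, 2024), C (November 29, 2024), A (January 1, 2025).
The subordination applies — B was senior to C — so B and C swap.

C, D, E, F, B, A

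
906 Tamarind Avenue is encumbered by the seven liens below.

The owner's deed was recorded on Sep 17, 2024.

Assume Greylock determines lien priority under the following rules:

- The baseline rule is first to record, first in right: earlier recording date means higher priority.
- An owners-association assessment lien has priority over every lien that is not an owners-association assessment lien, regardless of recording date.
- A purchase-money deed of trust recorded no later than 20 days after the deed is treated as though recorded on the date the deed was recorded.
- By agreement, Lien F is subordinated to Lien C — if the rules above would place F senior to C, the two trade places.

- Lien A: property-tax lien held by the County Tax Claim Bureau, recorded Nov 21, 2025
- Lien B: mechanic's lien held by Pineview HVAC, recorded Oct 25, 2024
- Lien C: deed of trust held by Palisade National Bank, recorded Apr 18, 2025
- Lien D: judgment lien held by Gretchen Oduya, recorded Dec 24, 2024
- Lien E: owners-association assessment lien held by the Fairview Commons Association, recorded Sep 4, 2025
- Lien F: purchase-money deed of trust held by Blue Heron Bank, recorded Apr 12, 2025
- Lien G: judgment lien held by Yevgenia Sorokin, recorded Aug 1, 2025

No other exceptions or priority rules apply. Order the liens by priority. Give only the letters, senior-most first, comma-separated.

E, B, D, C, F, G, A

Effective dates: F was recorded 207 days after the deed — beyond 20 days — so no relation-back applies.
E, as an owners-association assessment lien, has superpriority and ranks first.
Remaining liens by effective date: B (Oct 25, 2024), D (Dec 24, 2024), F (Apr 12, 2025), C (Apr 18, 2025), G (Aug 1, 2025), A (Nov 21, 2025).
The subordination applies — F was senior to C — so F and C swap.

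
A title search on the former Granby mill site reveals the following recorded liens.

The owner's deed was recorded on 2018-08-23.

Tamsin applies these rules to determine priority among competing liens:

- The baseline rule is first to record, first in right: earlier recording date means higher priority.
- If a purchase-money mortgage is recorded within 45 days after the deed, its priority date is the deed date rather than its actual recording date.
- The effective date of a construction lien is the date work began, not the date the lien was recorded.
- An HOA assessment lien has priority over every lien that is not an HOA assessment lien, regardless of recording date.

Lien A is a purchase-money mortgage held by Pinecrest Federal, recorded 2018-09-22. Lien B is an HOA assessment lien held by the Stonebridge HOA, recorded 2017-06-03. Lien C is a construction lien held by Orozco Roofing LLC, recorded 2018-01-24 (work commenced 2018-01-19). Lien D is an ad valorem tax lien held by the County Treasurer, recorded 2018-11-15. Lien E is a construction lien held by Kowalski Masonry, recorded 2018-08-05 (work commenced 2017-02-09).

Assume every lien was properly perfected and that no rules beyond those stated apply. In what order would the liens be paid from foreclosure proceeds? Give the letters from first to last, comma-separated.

Adjusting effective dates: A relates back to the deed date 2018-08-23; C's effective date is 2018-01-19, when work began; E relates back to 2017-02-09 (work commenced).
As an HOA assessment lien, B is senior to every other lien.
Remaining liens by effective date: E (2017-02-09), C (2018-01-19), A (2018-08-23), D (2018-11-15).

B, E, C, A, D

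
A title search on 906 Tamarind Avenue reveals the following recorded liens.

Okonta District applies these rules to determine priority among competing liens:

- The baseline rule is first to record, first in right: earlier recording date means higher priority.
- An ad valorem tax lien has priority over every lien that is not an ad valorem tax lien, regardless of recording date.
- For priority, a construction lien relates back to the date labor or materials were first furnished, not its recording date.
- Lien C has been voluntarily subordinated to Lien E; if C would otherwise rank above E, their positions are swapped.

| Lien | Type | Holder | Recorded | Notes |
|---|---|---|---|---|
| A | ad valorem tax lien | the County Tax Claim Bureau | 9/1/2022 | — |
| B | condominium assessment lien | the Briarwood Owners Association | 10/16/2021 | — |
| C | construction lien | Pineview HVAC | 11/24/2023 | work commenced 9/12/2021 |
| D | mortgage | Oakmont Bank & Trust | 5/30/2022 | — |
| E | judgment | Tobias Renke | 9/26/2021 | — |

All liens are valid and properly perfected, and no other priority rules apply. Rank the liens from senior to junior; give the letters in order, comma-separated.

Effective dates after the stated exceptions: C relates back to 9/12/2021 (work commenced).
A is an ad valorem tax lien, so it outranks all other liens regardless of date.
The other liens, earliest effective date first: C (9/12/2021), E (9/26/2021), B (10/16/2021), D (5/30/2022).
Because C would otherwise rank above E, the subordination swaps them.

A, E, C, B, D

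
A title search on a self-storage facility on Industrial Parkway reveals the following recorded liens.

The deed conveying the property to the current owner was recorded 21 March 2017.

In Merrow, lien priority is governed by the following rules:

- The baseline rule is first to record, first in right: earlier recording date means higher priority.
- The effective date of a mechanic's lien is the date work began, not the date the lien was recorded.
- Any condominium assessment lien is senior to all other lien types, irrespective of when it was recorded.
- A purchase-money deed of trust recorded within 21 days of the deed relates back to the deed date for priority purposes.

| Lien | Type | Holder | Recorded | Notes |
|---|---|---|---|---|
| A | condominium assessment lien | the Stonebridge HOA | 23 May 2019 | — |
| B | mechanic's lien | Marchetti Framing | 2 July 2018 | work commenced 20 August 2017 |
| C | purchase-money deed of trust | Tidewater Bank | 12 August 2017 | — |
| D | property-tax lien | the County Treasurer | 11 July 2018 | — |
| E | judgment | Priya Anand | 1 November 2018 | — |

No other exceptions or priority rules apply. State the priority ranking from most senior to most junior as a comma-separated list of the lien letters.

A, C, B, D, E

Effective dates after the stated exceptions: B's effective date is 20 August 2017, when work began; C missed the 21-day window (144 days after the deed), so its recording date stands.
A is a condominium assessment lien and takes priority over every other lien.
Among the remaining liens, by effective date: C (12 August 2017), B (20 August 2017), D (11 July 2018), E (1 November 2018).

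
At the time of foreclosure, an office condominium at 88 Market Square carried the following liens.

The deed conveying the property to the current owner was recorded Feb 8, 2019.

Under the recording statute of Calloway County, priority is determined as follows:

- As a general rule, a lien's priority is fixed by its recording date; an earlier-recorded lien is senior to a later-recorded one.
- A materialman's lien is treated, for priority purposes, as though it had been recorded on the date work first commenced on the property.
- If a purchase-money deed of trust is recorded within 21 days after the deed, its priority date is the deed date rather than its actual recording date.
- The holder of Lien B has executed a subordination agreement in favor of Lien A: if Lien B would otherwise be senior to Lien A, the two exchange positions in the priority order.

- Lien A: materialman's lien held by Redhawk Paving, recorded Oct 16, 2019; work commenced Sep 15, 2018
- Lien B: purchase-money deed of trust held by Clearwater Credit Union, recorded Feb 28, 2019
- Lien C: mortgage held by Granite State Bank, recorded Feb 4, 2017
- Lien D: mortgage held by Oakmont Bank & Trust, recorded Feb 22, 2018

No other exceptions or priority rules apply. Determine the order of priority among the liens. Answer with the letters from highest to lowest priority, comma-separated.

C, D, A, B

Adjusting effective dates: A's effective date is Sep 15, 2018, when work began; B's effective date is the deed date, Feb 8, 2019.
Sorted by effective date: C (Feb 4, 2017), D (Feb 22, 2018), A (Sep 15, 2018), B (Feb 8, 2019).
B already ranks below A; the subordination has no effect.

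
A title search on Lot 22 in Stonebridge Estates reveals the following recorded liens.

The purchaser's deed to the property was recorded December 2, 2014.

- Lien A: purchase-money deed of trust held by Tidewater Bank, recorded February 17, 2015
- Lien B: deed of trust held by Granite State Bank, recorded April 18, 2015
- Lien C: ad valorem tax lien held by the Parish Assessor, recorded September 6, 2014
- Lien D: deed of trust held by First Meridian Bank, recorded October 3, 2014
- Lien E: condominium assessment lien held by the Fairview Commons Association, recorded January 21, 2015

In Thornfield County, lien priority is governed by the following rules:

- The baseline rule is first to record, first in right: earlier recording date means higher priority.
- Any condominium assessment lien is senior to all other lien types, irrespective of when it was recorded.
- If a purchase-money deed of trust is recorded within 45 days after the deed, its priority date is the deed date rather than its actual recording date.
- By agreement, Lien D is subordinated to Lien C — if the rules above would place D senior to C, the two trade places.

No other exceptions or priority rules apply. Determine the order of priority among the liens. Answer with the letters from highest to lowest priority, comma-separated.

First, effective dates: A was recorded 77 days after the deed — beyond 45 days — so no relation-back applies.
E is a condominium assessment lien, so it outranks all other liens regardless of date.
The other liens, earliest effective date first: C (September 6, 2014), D (October 3, 2014), A (February 17, 2015), B (April 18, 2015).
D is already junior to C, so the subordination agreement changes nothing.

E, C, D, A, B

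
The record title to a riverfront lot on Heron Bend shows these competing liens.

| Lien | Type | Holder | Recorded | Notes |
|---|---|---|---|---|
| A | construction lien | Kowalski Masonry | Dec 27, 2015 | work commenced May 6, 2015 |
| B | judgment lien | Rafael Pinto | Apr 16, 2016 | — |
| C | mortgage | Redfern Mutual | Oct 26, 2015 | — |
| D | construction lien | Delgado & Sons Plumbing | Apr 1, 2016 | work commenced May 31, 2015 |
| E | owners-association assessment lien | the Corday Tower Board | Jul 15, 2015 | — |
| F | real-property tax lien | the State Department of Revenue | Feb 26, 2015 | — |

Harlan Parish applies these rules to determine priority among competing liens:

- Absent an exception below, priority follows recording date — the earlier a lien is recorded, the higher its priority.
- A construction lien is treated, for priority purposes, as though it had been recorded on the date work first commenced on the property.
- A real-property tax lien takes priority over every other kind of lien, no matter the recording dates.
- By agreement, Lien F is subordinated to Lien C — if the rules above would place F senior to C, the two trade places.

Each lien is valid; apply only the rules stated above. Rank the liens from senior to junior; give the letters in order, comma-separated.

Effective dates: A relates back to May 6, 2015 (work commenced); D's effective date is May 31, 2015, when work began.
F is a real-property tax lien, so it outranks all other liens regardless of date.
Among the remaining liens, by effective date: A (May 6, 2015), D (May 31, 2015), E (Jul 15, 2015), C (Oct 26, 2015), B (Apr 16, 2016).
The subordination applies — F was senior to C — so F and C swap.

C, A, D, E, F, B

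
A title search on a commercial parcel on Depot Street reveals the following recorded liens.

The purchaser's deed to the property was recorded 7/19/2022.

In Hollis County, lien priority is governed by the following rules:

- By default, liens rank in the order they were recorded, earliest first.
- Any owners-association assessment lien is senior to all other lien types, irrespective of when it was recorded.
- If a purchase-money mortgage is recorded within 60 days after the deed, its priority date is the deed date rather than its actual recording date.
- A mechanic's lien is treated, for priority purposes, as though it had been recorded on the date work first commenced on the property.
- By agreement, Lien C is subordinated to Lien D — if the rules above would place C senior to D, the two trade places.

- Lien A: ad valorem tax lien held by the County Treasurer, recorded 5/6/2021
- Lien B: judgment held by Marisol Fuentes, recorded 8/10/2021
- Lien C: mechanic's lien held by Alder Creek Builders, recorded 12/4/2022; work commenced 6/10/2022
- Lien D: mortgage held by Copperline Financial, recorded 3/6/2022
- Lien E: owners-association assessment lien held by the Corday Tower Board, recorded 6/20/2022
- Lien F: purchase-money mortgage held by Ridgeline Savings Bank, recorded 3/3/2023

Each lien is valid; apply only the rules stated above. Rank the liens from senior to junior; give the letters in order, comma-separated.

First, effective dates: C is treated as recorded 6/10/2022, the work-commencement date; F missed the 60-day window (227 days after the deed), so its recording date stands.
E is an owners-association assessment lien, so it outranks all other liens regardless of date.
The other liens, earliest effective date first: A (5/6/2021), B (8/10/2021), D (3/6/2022), C (6/10/2022), F (3/3/2023).
C already ranks below D; the subordination has no effect.

E, A, B, D, C, F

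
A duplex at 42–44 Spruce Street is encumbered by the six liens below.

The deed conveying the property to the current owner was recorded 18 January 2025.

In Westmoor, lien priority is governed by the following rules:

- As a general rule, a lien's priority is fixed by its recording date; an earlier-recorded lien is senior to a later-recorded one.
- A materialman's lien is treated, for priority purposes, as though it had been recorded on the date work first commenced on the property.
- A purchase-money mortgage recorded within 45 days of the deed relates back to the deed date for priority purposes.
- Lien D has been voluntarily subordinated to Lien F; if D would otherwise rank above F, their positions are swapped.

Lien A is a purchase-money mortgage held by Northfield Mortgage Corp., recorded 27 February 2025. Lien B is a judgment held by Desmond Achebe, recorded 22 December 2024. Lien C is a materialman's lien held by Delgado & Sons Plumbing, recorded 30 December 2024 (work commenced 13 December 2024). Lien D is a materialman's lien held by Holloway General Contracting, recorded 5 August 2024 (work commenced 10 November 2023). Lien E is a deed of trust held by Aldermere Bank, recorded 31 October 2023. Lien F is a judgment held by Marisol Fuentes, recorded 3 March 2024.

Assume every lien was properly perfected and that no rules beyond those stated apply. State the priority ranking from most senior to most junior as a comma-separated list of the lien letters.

E, F, D, C, B, A

First, effective dates: A was recorded within the 45-day window, so its effective date is the deed date 18 January 2025; C relates back to 13 December 2024 (work commenced); D is treated as recorded 10 November 2023, the work-commencement date.
By effective date, earliest first: E (31 October 2023), D (10 November 2023), F (3 March 2024), C (13 December 2024), B (22 December 2024), A (18 January 2025).
The subordination applies — D was senior to F — so D and F swap.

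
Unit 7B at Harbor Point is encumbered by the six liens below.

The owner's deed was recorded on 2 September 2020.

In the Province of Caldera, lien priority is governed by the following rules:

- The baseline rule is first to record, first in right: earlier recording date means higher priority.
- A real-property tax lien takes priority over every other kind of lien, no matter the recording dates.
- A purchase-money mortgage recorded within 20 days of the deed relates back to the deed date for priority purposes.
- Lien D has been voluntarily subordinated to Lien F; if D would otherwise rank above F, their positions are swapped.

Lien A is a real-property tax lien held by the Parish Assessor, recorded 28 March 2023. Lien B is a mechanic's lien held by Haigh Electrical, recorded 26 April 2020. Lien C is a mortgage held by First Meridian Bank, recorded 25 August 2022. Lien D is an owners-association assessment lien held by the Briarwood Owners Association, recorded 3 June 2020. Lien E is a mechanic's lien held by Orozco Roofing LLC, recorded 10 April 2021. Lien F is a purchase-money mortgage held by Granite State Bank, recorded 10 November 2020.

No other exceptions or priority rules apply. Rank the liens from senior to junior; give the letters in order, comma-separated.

A, B, F, D, E, C

Adjusting effective dates: F missed the 20-day window (69 days after the deed), so its recording date stands.
A is a real-property tax lien, so it outranks all other liens regardless of date.
Among the remaining liens, by effective date: B (26 April 2020), D (3 June 2020), F (10 November 2020), E (10 April 2021), C (25 August 2022).
The subordination applies — D was senior to F — so D and F swap.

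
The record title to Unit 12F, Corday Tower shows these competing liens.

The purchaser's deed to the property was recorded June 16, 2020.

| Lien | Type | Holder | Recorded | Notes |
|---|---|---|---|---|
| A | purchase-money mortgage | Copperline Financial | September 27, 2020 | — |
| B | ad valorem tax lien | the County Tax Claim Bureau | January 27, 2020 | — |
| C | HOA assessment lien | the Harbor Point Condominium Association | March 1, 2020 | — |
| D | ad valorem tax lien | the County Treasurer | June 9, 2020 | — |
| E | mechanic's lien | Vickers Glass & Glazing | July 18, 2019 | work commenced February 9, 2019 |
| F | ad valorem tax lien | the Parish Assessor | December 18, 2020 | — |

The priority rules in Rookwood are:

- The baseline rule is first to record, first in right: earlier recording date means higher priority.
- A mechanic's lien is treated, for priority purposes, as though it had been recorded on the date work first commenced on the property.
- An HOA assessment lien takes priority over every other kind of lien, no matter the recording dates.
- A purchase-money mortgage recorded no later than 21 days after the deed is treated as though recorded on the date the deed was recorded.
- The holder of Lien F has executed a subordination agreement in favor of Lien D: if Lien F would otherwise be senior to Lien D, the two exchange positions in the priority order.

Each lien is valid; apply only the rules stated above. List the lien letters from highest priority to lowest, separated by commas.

C, E, B, D, A, F

Effective dates: A was recorded 103 days after the deed, outside the 21-day window, so it keeps its recording date; E relates back to February 9, 2019 (work commenced).
C, as an HOA assessment lien, has superpriority and ranks first.
Remaining liens by effective date: E (February 9, 2019), B (January 27, 2020), D (June 9, 2020), A (September 27, 2020), F (December 18, 2020).
Since F is not senior to D, the subordination leaves the order unchanged.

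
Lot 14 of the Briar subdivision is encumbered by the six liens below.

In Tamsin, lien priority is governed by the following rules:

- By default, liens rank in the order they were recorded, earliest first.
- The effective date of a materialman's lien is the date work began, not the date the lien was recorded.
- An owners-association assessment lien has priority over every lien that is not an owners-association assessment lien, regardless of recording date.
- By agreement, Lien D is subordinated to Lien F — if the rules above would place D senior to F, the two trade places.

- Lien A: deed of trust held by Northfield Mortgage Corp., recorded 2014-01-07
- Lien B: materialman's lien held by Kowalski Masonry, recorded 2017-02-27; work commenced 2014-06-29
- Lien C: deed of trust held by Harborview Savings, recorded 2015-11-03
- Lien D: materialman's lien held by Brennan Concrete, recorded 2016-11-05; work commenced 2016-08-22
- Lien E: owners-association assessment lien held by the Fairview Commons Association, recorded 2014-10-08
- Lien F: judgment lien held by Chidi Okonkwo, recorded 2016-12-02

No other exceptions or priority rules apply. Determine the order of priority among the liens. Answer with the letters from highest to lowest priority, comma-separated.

E, A, B, C, F, D

Effective dates: B's effective date is 2014-06-29, when work began; D's effective date is 2016-08-22, when work began.
E, as an owners-association assessment lien, has superpriority and ranks first.
The other liens, earliest effective date first: A (2014-01-07), B (2014-06-29), C (2015-11-03), D (2016-08-22), F (2016-12-02).
Because D would otherwise rank above F, the subordination swaps them.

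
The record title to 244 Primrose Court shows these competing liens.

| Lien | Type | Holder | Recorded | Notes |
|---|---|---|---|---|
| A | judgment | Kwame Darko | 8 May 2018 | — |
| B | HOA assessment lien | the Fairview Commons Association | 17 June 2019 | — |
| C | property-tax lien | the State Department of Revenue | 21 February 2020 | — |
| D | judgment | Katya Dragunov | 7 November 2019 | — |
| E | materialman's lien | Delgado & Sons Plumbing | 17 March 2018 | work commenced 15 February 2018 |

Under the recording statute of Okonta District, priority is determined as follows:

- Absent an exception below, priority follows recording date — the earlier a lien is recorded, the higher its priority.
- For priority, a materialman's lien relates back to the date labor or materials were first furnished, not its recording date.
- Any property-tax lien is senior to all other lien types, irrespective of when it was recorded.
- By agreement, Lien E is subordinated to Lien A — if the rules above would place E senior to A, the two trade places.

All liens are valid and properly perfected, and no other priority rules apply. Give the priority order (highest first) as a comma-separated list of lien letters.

C, A, E, B, D

First, effective dates: E relates back to 15 February 2018 (work commenced).
C is a property-tax lien and takes priority over every other lien.
Among the remaining liens, by effective date: E (15 February 2018), A (8 May 2018), B (17 June 2019), D (7 November 2019).
E would otherwise be senior to A, so under the subordination agreement E and A exchange positions.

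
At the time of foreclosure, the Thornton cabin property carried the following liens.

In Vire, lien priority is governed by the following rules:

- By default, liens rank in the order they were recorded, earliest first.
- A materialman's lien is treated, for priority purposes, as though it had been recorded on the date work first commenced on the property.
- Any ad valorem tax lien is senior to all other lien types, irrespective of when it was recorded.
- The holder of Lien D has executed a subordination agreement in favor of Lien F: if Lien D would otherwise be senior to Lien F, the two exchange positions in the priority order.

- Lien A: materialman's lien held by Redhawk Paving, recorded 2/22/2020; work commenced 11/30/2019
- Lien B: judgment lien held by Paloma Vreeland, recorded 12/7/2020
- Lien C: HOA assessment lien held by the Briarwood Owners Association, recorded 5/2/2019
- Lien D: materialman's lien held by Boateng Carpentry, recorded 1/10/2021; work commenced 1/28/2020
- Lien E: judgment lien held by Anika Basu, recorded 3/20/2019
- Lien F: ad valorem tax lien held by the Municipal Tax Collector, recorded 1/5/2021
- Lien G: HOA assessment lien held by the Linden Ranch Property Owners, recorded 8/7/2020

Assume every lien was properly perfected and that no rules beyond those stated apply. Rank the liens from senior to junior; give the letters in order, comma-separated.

First, effective dates: A's effective date is 11/30/2019, when work began; D is treated as recorded 1/28/2020, the work-commencement date.
F, as an ad valorem tax lien, has superpriority and ranks first.
Among the remaining liens, by effective date: E (3/20/2019), C (5/2/2019), A (11/30/2019), D (1/28/2020), G (8/7/2020), B (12/7/2020).
Since D is not senior to F, the subordination leaves the order unchanged.

F, E, C, A, D, G, B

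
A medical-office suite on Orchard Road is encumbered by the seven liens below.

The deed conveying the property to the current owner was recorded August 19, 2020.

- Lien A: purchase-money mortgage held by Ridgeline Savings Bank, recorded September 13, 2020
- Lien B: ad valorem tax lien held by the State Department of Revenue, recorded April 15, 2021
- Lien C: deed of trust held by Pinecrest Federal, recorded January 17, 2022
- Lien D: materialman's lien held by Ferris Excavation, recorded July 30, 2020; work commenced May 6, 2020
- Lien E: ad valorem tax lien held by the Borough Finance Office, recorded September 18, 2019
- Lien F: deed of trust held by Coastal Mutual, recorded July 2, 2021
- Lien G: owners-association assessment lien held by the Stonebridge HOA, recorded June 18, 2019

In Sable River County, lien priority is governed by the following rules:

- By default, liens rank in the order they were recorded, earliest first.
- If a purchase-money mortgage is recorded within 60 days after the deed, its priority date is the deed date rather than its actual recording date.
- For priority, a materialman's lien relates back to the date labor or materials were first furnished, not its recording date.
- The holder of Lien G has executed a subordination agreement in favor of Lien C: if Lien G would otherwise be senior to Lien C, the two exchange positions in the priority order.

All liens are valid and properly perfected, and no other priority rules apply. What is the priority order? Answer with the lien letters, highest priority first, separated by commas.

Effective dates: A's effective date is the deed date, August 19, 2020; D's effective date is May 6, 2020, when work began.
By effective date, earliest first: G (June 18, 2019), E (September 18, 2019), D (May 6, 2020), A (August 19, 2020), B (April 15, 2021), F (July 2, 2021), C (January 17, 2022).
The subordination applies — G was senior to C — so G and C swap.

C, E, D, A, B, F, G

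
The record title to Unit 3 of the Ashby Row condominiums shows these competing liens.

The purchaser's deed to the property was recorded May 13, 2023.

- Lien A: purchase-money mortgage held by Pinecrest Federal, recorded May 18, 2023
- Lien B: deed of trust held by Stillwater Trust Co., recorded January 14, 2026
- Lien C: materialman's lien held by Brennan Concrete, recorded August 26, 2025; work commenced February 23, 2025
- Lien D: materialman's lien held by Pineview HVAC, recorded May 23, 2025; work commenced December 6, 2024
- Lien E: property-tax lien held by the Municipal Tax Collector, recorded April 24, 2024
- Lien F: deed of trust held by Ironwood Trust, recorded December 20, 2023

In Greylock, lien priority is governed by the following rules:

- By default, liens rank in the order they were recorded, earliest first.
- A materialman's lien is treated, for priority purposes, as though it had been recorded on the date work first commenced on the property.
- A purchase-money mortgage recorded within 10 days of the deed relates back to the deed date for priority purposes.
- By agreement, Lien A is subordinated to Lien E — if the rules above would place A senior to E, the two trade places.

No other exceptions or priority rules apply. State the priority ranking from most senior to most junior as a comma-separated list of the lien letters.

Adjusting effective dates: A relates back to the deed date May 13, 2023; C is treated as recorded February 23, 2025, the work-commencement date; D relates back to December 6, 2024 (work commenced).
Sorted by effective date: A (May 13, 2023), F (December 20, 2023), E (April 24, 2024), D (December 6, 2024), C (February 23, 2025), B (January 14, 2026).
The subordination applies — A was senior to E — so A and E swap.

E, F, A, D, C, B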